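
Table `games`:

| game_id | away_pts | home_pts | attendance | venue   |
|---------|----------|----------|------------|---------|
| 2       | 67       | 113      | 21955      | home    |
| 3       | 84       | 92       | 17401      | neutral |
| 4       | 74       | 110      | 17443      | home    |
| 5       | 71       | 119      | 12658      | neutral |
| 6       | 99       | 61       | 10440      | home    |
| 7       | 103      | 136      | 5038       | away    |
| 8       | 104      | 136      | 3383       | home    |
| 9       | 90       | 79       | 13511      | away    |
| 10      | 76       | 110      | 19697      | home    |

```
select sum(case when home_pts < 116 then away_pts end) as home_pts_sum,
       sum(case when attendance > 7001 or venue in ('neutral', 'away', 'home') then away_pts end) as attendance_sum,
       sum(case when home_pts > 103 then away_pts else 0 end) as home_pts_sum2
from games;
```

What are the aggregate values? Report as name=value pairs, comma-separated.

home_pts_sum=490, attendance_sum=768, home_pts_sum2=495

[home_pts_sum: home_pts < 116]
game_id=2: ✓ → 67
game_id=3: ✓ → 84
game_id=4: ✓ → 74
game_id=5: ✗
game_id=6: ✓ → 99
game_id=7: ✗
game_id=8: ✗
game_id=9: ✓ → 90
game_id=10: ✓ → 76
home_pts_sum = 67 + 84 + 74 + 99 + 90 + 76 = 490
—
[attendance_sum: attendance > 7001 or venue in ('neutral', 'away', 'home')]
game_id=2: ✓ → 67
game_id=3: ✓ → 84
game_id=4: ✓ → 74
game_id=5: ✓ → 71
game_id=6: ✓ → 99
game_id=7: ✓ → 103
game_id=8: ✓ → 104
game_id=9: ✓ → 90
game_id=10: ✓ → 76
attendance_sum = 67 + 84 + 74 + 71 + 99 + 103 + 104 + 90 + 76 = 768
—
[home_pts_sum2: home_pts > 103]
game_id=2: ✓ → 67
game_id=3: ✗
game_id=4: ✓ → 74
game_id=5: ✓ → 71
game_id=6: ✗
game_id=7: ✓ → 103
game_id=8: ✓ → 104
game_id=9: ✗
game_id=10: ✓ → 76
home_pts_sum2 = 67 + 74 + 71 + 103 + 104 + 76 = 495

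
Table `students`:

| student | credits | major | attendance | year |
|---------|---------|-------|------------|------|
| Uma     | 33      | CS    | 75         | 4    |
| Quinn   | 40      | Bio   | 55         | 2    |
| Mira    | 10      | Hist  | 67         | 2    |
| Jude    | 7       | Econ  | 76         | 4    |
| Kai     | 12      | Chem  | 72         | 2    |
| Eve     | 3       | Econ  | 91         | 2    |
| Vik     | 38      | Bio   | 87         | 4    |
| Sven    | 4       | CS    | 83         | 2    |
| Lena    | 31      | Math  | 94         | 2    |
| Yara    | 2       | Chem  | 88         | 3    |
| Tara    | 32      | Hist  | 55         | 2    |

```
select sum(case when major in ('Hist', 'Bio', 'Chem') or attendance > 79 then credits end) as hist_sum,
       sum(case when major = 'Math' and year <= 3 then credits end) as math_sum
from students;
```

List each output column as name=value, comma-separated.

[hist_sum: major in ('Hist', 'Bio', 'Chem') or attendance > 79]
student=Uma: ✗
student=Quinn: ✓ → 40
student=Mira: ✓ → 10
student=Jude: ✗
student=Kai: ✓ → 12
student=Eve: ✓ → 3
student=Vik: ✓ → 38
student=Sven: ✓ → 4
student=Lena: ✓ → 31
student=Yara: ✓ → 2
student=Tara: ✓ → 32
hist_sum = 40 + 10 + 12 + 3 + 38 + 4 + 31 + 2 + 32 = 172
—
[math_sum: major = 'Math' and year <= 3]
student=Uma: ✗
student=Quinn: ✗
student=Mira: ✗
student=Jude: ✗
student=Kai: ✗
student=Eve: ✗
student=Vik: ✗
student=Sven: ✗
student=Lena: ✓ → 31
student=Yara: ✗
student=Tara: ✗
math_sum = 31

hist_sum=172, math_sum=31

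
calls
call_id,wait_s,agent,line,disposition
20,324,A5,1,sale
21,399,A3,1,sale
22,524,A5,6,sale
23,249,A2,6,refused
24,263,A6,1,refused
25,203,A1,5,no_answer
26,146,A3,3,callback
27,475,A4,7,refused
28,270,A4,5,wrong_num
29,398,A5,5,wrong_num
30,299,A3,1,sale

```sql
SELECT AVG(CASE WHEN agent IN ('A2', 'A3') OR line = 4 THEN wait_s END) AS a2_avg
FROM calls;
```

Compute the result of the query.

call_id=20: ✗
call_id=21: ✓ → 399
call_id=22: ✗
call_id=23: ✓ → 249
call_id=24: ✗
call_id=25: ✗
call_id=26: ✓ → 146
call_id=27: ✗
call_id=28: ✗
call_id=29: ✗
call_id=30: ✓ → 299
a2_avg = (399 + 249 + 146 + 299) / 4 = 273.25

273.25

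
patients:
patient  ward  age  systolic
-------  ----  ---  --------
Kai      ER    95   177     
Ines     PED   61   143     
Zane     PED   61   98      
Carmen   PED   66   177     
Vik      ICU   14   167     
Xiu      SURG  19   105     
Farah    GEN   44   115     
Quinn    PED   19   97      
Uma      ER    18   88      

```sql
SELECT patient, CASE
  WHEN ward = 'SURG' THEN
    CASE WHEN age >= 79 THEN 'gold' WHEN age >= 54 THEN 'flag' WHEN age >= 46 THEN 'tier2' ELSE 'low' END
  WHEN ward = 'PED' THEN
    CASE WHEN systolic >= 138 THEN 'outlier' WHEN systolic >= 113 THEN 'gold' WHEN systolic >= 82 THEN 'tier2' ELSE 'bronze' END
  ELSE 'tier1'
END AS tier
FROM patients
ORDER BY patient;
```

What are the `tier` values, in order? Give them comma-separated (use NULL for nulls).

patient=Carmen: ward='PED' → inner[systolic >= 138] → outlier
patient=Farah: ward='GEN' → outer ELSE → tier1
patient=Ines: ward='PED' → inner[systolic >= 138] → outlier
patient=Kai: ward='ER' → outer ELSE → tier1
patient=Quinn: ward='PED' → inner[systolic >= 82] → tier2
patient=Uma: ward='ER' → outer ELSE → tier1
patient=Vik: ward='ICU' → outer ELSE → tier1
patient=Xiu: ward='SURG' → inner[ELSE] → low
patient=Zane: ward='PED' → inner[systolic >= 82] → tier2

outlier, tier1, outlier, tier1, tier2, tier1, tier1, low, tier2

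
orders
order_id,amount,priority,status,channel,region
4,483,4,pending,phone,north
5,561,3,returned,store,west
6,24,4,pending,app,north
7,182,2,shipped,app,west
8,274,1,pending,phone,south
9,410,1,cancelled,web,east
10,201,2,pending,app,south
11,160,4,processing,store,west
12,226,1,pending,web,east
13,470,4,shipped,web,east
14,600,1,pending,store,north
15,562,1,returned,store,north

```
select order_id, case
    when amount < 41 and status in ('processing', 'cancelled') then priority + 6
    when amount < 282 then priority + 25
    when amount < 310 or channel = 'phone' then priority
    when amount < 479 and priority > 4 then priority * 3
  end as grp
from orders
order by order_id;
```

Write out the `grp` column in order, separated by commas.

order_id=4: amount < 310 or channel = 'phone' → 4
order_id=5: (no match → NULL) → NULL
order_id=6: amount < 282 → 29
order_id=7: amount < 282 → 27
order_id=8: amount < 282 → 26
order_id=9: (no match → NULL) → NULL
order_id=10: amount < 282 → 27
order_id=11: amount < 282 → 29
order_id=12: amount < 282 → 26
order_id=13: (no match → NULL) → NULL
order_id=14: (no match → NULL) → NULL
order_id=15: (no match → NULL) → NULL

4, NULL, 29, 27, 26, NULL, 27, 29, 26, NULL, NULL, NULL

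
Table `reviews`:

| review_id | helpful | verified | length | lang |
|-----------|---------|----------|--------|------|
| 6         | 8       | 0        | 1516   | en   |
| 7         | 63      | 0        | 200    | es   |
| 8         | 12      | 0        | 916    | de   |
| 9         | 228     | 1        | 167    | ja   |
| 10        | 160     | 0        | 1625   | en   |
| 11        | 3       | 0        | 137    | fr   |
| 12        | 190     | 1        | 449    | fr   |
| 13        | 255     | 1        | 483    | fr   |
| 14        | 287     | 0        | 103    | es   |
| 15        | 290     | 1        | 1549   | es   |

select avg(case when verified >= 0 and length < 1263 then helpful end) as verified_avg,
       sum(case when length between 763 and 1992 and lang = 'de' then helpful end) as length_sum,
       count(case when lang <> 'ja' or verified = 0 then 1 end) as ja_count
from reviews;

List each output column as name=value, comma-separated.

[verified_avg: verified >= 0 and length < 1263]
review_id=6: ✗
review_id=7: ✓ → 63
review_id=8: ✓ → 12
review_id=9: ✓ → 228
review_id=10: ✗
review_id=11: ✓ → 3
review_id=12: ✓ → 190
review_id=13: ✓ → 255
review_id=14: ✓ → 287
review_id=15: ✗
verified_avg = (63 + 12 + 228 + 3 + 190 + 255 + 287) / 7 = 148.2857142857
—
[length_sum: length between 763 and 1992 and lang = 'de']
review_id=6: ✗
review_id=7: ✗
review_id=8: ✓ → 12
review_id=9: ✗
review_id=10: ✗
review_id=11: ✗
review_id=12: ✗
review_id=13: ✗
review_id=14: ✗
review_id=15: ✗
length_sum = 12
—
[ja_count: lang <> 'ja' or verified = 0]
review_id=6: ✓ → 1
review_id=7: ✓ → 1
review_id=8: ✓ → 1
review_id=9: ✗
review_id=10: ✓ → 1
review_id=11: ✓ → 1
review_id=12: ✓ → 1
review_id=13: ✓ → 1
review_id=14: ✓ → 1
review_id=15: ✓ → 1
ja_count = COUNT(1, 1, 1, 1, 1, 1, 1, 1, 1) = 9

verified_avg=148.2857142857, length_sum=12, ja_count=9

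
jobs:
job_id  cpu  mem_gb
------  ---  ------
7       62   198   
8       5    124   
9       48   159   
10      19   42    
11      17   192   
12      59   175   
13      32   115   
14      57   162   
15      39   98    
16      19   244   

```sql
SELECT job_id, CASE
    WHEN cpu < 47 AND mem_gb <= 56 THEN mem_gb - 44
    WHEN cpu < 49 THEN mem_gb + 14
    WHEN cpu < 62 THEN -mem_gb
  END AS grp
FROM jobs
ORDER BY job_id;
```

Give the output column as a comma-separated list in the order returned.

job_id=7: (no match → NULL) → NULL
job_id=8: cpu < 49 → 138
job_id=9: cpu < 49 → 173
job_id=10: cpu < 47 AND mem_gb <= 56 → -2
job_id=11: cpu < 49 → 206
job_id=12: cpu < 62 → -175
job_id=13: cpu < 49 → 129
job_id=14: cpu < 62 → -162
job_id=15: cpu < 49 → 112
job_id=16: cpu < 49 → 258

NULL, 138, 173, -2, 206, -175, 129, -162, 112, 258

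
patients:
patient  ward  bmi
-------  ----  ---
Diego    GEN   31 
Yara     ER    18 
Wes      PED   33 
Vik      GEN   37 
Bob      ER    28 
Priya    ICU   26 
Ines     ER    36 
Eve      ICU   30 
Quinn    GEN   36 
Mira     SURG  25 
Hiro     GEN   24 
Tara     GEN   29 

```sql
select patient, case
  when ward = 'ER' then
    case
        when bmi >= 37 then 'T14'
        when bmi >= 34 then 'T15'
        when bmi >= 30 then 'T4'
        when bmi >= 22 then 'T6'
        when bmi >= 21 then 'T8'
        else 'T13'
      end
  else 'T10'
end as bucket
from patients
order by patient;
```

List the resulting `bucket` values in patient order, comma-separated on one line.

patient=Bob: ward='ER' → inner[bmi >= 22] → T6
patient=Diego: ward='GEN' → outer ELSE → T10
patient=Eve: ward='ICU' → outer ELSE → T10
patient=Hiro: ward='GEN' → outer ELSE → T10
patient=Ines: ward='ER' → inner[bmi >= 34] → T15
patient=Mira: ward='SURG' → outer ELSE → T10
patient=Priya: ward='ICU' → outer ELSE → T10
patient=Quinn: ward='GEN' → outer ELSE → T10
patient=Tara: ward='GEN' → outer ELSE → T10
patient=Vik: ward='GEN' → outer ELSE → T10
patient=Wes: ward='PED' → outer ELSE → T10
patient=Yara: ward='ER' → inner[ELSE] → T13

T6, T10, T10, T10, T15, T10, T10, T10, T10, T10, T10, T13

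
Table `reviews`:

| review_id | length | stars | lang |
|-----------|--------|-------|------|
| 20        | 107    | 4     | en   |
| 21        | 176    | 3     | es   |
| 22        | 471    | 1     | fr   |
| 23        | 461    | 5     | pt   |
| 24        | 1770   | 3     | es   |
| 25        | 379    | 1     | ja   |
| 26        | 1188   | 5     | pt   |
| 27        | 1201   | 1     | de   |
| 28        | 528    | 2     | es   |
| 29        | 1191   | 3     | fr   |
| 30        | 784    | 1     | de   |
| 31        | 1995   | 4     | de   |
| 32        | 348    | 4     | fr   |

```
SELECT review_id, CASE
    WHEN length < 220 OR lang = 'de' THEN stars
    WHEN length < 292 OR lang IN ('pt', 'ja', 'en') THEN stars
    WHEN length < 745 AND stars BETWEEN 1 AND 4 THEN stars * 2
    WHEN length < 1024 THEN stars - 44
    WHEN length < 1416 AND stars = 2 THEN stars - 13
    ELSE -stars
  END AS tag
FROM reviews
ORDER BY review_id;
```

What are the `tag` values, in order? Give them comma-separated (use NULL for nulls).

4, 3, 2, 5, -3, 1, 5, 1, 4, -3, 1, 4, 8

review_id=20: length < 220 OR lang = 'de' → 4
review_id=21: length < 220 OR lang = 'de' → 3
review_id=22: length < 745 AND stars BETWEEN 1 AND 4 → 2
review_id=23: length < 292 OR lang IN ('pt', 'ja', 'en') → 5
review_id=24: ELSE → -3
review_id=25: length < 292 OR lang IN ('pt', 'ja', 'en') → 1
review_id=26: length < 292 OR lang IN ('pt', 'ja', 'en') → 5
review_id=27: length < 220 OR lang = 'de' → 1
review_id=28: length < 745 AND stars BETWEEN 1 AND 4 → 4
review_id=29: ELSE → -3
review_id=30: length < 220 OR lang = 'de' → 1
review_id=31: length < 220 OR lang = 'de' → 4
review_id=32: length < 745 AND stars BETWEEN 1 AND 4 → 8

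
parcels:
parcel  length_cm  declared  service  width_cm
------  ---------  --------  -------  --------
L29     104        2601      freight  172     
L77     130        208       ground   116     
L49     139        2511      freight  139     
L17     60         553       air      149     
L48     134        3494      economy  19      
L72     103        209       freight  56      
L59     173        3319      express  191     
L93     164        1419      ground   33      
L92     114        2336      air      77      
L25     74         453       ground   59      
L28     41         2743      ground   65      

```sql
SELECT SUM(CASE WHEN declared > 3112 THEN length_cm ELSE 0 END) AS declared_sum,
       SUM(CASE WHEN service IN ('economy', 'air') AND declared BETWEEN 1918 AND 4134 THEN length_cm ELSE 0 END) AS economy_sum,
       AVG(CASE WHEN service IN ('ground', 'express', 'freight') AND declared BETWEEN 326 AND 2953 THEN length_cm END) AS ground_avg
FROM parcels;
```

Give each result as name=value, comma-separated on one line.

[declared_sum: declared > 3112]
parcel=L29: ✗
parcel=L77: ✗
parcel=L49: ✗
parcel=L17: ✗
parcel=L48: ✓ → 134
parcel=L72: ✗
parcel=L59: ✓ → 173
parcel=L93: ✗
parcel=L92: ✗
parcel=L25: ✗
parcel=L28: ✗
declared_sum = 134 + 173 = 307
—
[economy_sum: service IN ('economy', 'air') AND declared BETWEEN 1918 AND 4134]
parcel=L29: ✗
parcel=L77: ✗
parcel=L49: ✗
parcel=L17: ✗
parcel=L48: ✓ → 134
parcel=L72: ✗
parcel=L59: ✗
parcel=L93: ✗
parcel=L92: ✓ → 114
parcel=L25: ✗
parcel=L28: ✗
economy_sum = 134 + 114 = 248
—
[ground_avg: service IN ('ground', 'express', 'freight') AND declared BETWEEN 326 AND 2953]
parcel=L29: ✓ → 104
parcel=L77: ✗
parcel=L49: ✓ → 139
parcel=L17: ✗
parcel=L48: ✗
parcel=L72: ✗
parcel=L59: ✗
parcel=L93: ✓ → 164
parcel=L92: ✗
parcel=L25: ✓ → 74
parcel=L28: ✓ → 41
ground_avg = (104 + 139 + 164 + 74 + 41) / 5 = 104.4

declared_sum=307, economy_sum=248, ground_avg=104.4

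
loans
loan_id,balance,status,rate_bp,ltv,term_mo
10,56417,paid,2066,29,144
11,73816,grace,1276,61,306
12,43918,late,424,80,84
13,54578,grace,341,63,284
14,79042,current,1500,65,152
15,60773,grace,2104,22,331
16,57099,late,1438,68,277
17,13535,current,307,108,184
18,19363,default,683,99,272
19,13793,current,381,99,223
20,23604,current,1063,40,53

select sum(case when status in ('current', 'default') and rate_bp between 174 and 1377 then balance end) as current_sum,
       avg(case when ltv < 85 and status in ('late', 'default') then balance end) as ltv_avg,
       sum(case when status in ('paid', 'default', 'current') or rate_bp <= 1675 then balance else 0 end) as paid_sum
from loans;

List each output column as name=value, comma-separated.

[current_sum: status in ('current', 'default') and rate_bp between 174 and 1377]
loan_id=10: ✗
loan_id=11: ✗
loan_id=12: ✗
loan_id=13: ✗
loan_id=14: ✗
loan_id=15: ✗
loan_id=16: ✗
loan_id=17: ✓ → 13535
loan_id=18: ✓ → 19363
loan_id=19: ✓ → 13793
loan_id=20: ✓ → 23604
current_sum = 13535 + 19363 + 13793 + 23604 = 70295
—
[ltv_avg: ltv < 85 and status in ('late', 'default')]
loan_id=10: ✗
loan_id=11: ✗
loan_id=12: ✓ → 43918
loan_id=13: ✗
loan_id=14: ✗
loan_id=15: ✗
loan_id=16: ✓ → 57099
loan_id=17: ✗
loan_id=18: ✗
loan_id=19: ✗
loan_id=20: ✗
ltv_avg = (43918 + 57099) / 2 = 50508.5
—
[paid_sum: status in ('paid', 'default', 'current') or rate_bp <= 1675]
loan_id=10: ✓ → 56417
loan_id=11: ✓ → 73816
loan_id=12: ✓ → 43918
loan_id=13: ✓ → 54578
loan_id=14: ✓ → 79042
loan_id=15: ✗
loan_id=16: ✓ → 57099
loan_id=17: ✓ → 13535
loan_id=18: ✓ → 19363
loan_id=19: ✓ → 13793
loan_id=20: ✓ → 23604
paid_sum = 56417 + 73816 + 43918 + 54578 + 79042 + 57099 + 13535 + 19363 + 13793 + 23604 = 435165

current_sum=70295, ltv_avg=50508.5, paid_sum=435165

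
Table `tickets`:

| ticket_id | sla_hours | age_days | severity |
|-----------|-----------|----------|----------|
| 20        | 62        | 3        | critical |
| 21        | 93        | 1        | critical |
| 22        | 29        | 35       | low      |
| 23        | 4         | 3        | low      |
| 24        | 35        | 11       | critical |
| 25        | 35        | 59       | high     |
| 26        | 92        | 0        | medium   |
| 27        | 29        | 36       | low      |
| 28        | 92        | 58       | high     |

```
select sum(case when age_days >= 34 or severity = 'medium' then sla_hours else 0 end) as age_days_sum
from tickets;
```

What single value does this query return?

277

ticket_id=20: ✗
ticket_id=21: ✗
ticket_id=22: ✓ → 29
ticket_id=23: ✗
ticket_id=24: ✗
ticket_id=25: ✓ → 35
ticket_id=26: ✓ → 92
ticket_id=27: ✓ → 29
ticket_id=28: ✓ → 92
age_days_sum = 29 + 35 + 92 + 29 + 92 = 277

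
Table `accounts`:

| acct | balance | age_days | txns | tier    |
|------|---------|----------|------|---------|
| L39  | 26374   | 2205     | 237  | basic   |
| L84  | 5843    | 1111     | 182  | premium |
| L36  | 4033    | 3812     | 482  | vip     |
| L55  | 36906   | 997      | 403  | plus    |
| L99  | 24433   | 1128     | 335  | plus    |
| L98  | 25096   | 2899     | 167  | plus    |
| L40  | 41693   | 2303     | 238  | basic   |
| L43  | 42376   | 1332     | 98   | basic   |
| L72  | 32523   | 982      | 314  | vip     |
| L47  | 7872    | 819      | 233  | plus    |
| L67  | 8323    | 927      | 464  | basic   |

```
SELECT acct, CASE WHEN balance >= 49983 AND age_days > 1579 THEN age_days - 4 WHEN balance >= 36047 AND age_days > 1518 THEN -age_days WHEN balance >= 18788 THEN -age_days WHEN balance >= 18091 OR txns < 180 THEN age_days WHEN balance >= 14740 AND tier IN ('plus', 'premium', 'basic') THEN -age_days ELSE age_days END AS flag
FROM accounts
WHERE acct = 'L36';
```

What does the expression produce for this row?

acct = L36: balance=4033, age_days=3812, txns=482, tier=vip.
balance >= 49983 AND age_days > 1579 → false
balance >= 36047 AND age_days > 1518 → false
balance >= 18788 → false
balance >= 18091 OR txns < 180 → false
balance >= 14740 AND tier IN ('plus', 'premium', 'basic') → false
No prior WHEN matched → ELSE → 3812

3812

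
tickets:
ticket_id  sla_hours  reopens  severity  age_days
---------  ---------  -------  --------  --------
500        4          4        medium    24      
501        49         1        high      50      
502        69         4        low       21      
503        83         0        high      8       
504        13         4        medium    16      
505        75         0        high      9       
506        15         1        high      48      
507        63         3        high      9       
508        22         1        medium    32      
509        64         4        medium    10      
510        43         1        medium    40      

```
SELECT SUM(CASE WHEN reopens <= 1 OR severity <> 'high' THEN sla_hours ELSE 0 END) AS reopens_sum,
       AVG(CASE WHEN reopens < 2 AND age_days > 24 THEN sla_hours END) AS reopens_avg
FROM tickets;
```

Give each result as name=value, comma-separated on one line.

[reopens_sum: reopens <= 1 OR severity <> 'high']
ticket_id=500: ✓ → 4
ticket_id=501: ✓ → 49
ticket_id=502: ✓ → 69
ticket_id=503: ✓ → 83
ticket_id=504: ✓ → 13
ticket_id=505: ✓ → 75
ticket_id=506: ✓ → 15
ticket_id=507: ✗
ticket_id=508: ✓ → 22
ticket_id=509: ✓ → 64
ticket_id=510: ✓ → 43
reopens_sum = 4 + 49 + 69 + 83 + 13 + 75 + 15 + 22 + 64 + 43 = 437
—
[reopens_avg: reopens < 2 AND age_days > 24]
ticket_id=500: ✗
ticket_id=501: ✓ → 49
ticket_id=502: ✗
ticket_id=503: ✗
ticket_id=504: ✗
ticket_id=505: ✗
ticket_id=506: ✓ → 15
ticket_id=507: ✗
ticket_id=508: ✓ → 22
ticket_id=509: ✗
ticket_id=510: ✓ → 43
reopens_avg = (49 + 15 + 22 + 43) / 4 = 32.25

reopens_sum=437, reopens_avg=32.25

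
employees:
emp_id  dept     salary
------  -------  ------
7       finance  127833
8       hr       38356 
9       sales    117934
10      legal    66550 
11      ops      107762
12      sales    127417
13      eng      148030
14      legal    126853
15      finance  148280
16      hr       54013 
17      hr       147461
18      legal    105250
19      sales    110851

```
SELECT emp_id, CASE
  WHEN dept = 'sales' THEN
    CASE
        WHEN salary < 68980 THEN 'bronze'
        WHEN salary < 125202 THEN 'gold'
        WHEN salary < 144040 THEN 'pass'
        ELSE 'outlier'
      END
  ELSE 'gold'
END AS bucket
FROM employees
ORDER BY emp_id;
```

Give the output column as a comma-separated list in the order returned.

emp_id=7: dept='finance' → outer ELSE → gold
emp_id=8: dept='hr' → outer ELSE → gold
emp_id=9: dept='sales' → inner[salary < 125202] → gold
emp_id=10: dept='legal' → outer ELSE → gold
emp_id=11: dept='ops' → outer ELSE → gold
emp_id=12: dept='sales' → inner[salary < 144040] → pass
emp_id=13: dept='eng' → outer ELSE → gold
emp_id=14: dept='legal' → outer ELSE → gold
emp_id=15: dept='finance' → outer ELSE → gold
emp_id=16: dept='hr' → outer ELSE → gold
emp_id=17: dept='hr' → outer ELSE → gold
emp_id=18: dept='legal' → outer ELSE → gold
emp_id=19: dept='sales' → inner[salary < 125202] → gold

gold, gold, gold, gold, gold, pass, gold, gold, gold, gold, gold, gold, gold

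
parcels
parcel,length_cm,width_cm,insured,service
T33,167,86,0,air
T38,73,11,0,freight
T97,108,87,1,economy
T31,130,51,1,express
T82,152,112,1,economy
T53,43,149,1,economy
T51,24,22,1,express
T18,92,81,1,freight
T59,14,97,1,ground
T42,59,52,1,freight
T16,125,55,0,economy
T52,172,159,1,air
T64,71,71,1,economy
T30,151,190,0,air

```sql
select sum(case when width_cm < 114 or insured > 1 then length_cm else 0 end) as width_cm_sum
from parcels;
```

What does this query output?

parcel=T33: ✓ → 167
parcel=T38: ✓ → 73
parcel=T97: ✓ → 108
parcel=T31: ✓ → 130
parcel=T82: ✓ → 152
parcel=T53: ✗
parcel=T51: ✓ → 24
parcel=T18: ✓ → 92
parcel=T59: ✓ → 14
parcel=T42: ✓ → 59
parcel=T16: ✓ → 125
parcel=T52: ✗
parcel=T64: ✓ → 71
parcel=T30: ✗
width_cm_sum = 167 + 73 + 108 + 130 + 152 + 24 + 92 + 14 + 59 + 125 + 71 = 1015

1015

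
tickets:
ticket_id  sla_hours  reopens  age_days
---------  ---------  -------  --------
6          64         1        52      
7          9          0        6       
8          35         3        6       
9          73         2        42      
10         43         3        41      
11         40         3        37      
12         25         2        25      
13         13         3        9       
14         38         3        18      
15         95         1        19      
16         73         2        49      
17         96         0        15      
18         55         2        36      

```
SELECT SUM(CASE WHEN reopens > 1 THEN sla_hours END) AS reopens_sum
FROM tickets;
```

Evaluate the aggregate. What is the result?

395

ticket_id=6: ✗
ticket_id=7: ✗
ticket_id=8: ✓ → 35
ticket_id=9: ✓ → 73
ticket_id=10: ✓ → 43
ticket_id=11: ✓ → 40
ticket_id=12: ✓ → 25
ticket_id=13: ✓ → 13
ticket_id=14: ✓ → 38
ticket_id=15: ✗
ticket_id=16: ✓ → 73
ticket_id=17: ✗
ticket_id=18: ✓ → 55
reopens_sum = 35 + 73 + 43 + 40 + 25 + 13 + 38 + 73 + 55 = 395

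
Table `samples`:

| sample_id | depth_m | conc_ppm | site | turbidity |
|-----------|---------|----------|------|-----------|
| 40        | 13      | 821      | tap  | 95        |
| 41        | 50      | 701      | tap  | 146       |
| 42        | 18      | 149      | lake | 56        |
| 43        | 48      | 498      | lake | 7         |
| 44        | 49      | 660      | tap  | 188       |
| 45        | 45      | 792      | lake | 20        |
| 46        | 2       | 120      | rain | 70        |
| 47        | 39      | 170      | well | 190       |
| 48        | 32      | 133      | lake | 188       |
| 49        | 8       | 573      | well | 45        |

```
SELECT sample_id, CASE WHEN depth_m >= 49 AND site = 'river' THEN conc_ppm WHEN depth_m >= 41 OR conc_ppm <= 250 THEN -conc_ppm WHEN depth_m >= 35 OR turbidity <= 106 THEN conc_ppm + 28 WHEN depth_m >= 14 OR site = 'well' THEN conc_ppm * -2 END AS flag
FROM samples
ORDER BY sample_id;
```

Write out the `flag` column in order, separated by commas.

849, -701, -149, -498, -660, -792, -120, -170, -133, 601

sample_id=40: depth_m >= 35 OR turbidity <= 106 → 849
sample_id=41: depth_m >= 41 OR conc_ppm <= 250 → -701
sample_id=42: depth_m >= 41 OR conc_ppm <= 250 → -149
sample_id=43: depth_m >= 41 OR conc_ppm <= 250 → -498
sample_id=44: depth_m >= 41 OR conc_ppm <= 250 → -660
sample_id=45: depth_m >= 41 OR conc_ppm <= 250 → -792
sample_id=46: depth_m >= 41 OR conc_ppm <= 250 → -120
sample_id=47: depth_m >= 41 OR conc_ppm <= 250 → -170
sample_id=48: depth_m >= 41 OR conc_ppm <= 250 → -133
sample_id=49: depth_m >= 35 OR turbidity <= 106 → 601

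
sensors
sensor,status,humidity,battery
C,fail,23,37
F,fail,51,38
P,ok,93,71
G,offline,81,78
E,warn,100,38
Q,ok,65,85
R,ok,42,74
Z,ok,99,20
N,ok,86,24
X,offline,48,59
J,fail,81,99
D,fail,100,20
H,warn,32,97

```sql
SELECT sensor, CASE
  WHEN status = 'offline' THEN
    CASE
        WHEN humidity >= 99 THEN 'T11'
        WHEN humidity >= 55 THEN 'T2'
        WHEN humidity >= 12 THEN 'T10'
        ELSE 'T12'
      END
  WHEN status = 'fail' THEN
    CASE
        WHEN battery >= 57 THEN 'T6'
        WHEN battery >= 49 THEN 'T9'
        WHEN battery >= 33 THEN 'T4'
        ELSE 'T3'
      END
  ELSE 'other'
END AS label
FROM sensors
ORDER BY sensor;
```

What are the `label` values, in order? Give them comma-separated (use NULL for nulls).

T4, T3, other, T4, T2, other, T6, other, other, other, other, T10, other

sensor=C: status='fail' → inner[battery >= 33] → T4
sensor=D: status='fail' → inner[ELSE] → T3
sensor=E: status='warn' → outer ELSE → other
sensor=F: status='fail' → inner[battery >= 33] → T4
sensor=G: status='offline' → inner[humidity >= 55] → T2
sensor=H: status='warn' → outer ELSE → other
sensor=J: status='fail' → inner[battery >= 57] → T6
sensor=N: status='ok' → outer ELSE → other
sensor=P: status='ok' → outer ELSE → other
sensor=Q: status='ok' → outer ELSE → other
sensor=R: status='ok' → outer ELSE → other
sensor=X: status='offline' → inner[humidity >= 12] → T10
sensor=Z: status='ok' → outer ELSE → other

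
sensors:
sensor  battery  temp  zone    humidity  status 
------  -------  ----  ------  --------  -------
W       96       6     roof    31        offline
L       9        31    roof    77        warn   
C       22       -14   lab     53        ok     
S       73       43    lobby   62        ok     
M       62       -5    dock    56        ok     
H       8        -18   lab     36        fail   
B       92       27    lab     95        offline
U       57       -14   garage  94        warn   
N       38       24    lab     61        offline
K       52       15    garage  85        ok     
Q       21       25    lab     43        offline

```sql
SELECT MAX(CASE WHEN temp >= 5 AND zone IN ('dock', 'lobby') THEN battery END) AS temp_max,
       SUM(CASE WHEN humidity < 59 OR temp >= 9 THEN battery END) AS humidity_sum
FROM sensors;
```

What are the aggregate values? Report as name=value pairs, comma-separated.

[temp_max: temp >= 5 AND zone IN ('dock', 'lobby')]
sensor=W: ✗
sensor=L: ✗
sensor=C: ✗
sensor=S: ✓ → 73
sensor=M: ✗
sensor=H: ✗
sensor=B: ✗
sensor=U: ✗
sensor=N: ✗
sensor=K: ✗
sensor=Q: ✗
temp_max = MAX(73) = 73
—
[humidity_sum: humidity < 59 OR temp >= 9]
sensor=W: ✓ → 96
sensor=L: ✓ → 9
sensor=C: ✓ → 22
sensor=S: ✓ → 73
sensor=M: ✓ → 62
sensor=H: ✓ → 8
sensor=B: ✓ → 92
sensor=U: ✗
sensor=N: ✓ → 38
sensor=K: ✓ → 52
sensor=Q: ✓ → 21
humidity_sum = 96 + 9 + 22 + 73 + 62 + 8 + 92 + 38 + 52 + 21 = 473

temp_max=73, humidity_sum=473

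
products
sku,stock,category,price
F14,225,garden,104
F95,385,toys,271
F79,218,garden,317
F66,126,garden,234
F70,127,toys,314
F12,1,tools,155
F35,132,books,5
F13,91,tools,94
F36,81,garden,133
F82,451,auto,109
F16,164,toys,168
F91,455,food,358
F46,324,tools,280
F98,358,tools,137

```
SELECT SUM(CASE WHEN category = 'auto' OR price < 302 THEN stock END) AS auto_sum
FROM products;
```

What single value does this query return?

sku=F14: ✓ → 225
sku=F95: ✓ → 385
sku=F79: ✗
sku=F66: ✓ → 126
sku=F70: ✗
sku=F12: ✓ → 1
sku=F35: ✓ → 132
sku=F13: ✓ → 91
sku=F36: ✓ → 81
sku=F82: ✓ → 451
sku=F16: ✓ → 164
sku=F91: ✗
sku=F46: ✓ → 324
sku=F98: ✓ → 358
auto_sum = 225 + 385 + 126 + 1 + 132 + 91 + 81 + 451 + 164 + 324 + 358 = 2338

2338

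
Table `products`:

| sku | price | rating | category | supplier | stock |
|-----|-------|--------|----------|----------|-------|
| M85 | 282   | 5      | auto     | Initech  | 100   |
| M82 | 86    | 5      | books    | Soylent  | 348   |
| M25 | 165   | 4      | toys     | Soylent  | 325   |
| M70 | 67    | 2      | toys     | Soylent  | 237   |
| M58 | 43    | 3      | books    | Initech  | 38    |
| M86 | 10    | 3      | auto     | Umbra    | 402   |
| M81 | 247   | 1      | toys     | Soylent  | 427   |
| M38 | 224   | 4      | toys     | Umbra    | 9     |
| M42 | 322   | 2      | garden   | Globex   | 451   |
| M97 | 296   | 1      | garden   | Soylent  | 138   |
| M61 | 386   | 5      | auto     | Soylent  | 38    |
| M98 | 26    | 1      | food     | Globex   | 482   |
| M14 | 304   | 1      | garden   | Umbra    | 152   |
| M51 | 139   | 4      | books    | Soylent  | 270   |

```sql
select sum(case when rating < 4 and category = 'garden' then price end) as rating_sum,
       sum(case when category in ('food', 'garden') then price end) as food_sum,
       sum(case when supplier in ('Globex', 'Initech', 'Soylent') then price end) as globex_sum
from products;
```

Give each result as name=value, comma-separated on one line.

[rating_sum: rating < 4 and category = 'garden']
sku=M85: ✗
sku=M82: ✗
sku=M25: ✗
sku=M70: ✗
sku=M58: ✗
sku=M86: ✗
sku=M81: ✗
sku=M38: ✗
sku=M42: ✓ → 322
sku=M97: ✓ → 296
sku=M61: ✗
sku=M98: ✗
sku=M14: ✓ → 304
sku=M51: ✗
rating_sum = 322 + 296 + 304 = 922
—
[food_sum: category in ('food', 'garden')]
sku=M85: ✗
sku=M82: ✗
sku=M25: ✗
sku=M70: ✗
sku=M58: ✗
sku=M86: ✗
sku=M81: ✗
sku=M38: ✗
sku=M42: ✓ → 322
sku=M97: ✓ → 296
sku=M61: ✗
sku=M98: ✓ → 26
sku=M14: ✓ → 304
sku=M51: ✗
food_sum = 322 + 296 + 26 + 304 = 948
—
[globex_sum: supplier in ('Globex', 'Initech', 'Soylent')]
sku=M85: ✓ → 282
sku=M82: ✓ → 86
sku=M25: ✓ → 165
sku=M70: ✓ → 67
sku=M58: ✓ → 43
sku=M86: ✗
sku=M81: ✓ → 247
sku=M38: ✗
sku=M42: ✓ → 322
sku=M97: ✓ → 296
sku=M61: ✓ → 386
sku=M98: ✓ → 26
sku=M14: ✗
sku=M51: ✓ → 139
globex_sum = 282 + 86 + 165 + 67 + 43 + 247 + 322 + 296 + 386 + 26 + 139 = 2059

rating_sum=922, food_sum=948, globex_sum=2059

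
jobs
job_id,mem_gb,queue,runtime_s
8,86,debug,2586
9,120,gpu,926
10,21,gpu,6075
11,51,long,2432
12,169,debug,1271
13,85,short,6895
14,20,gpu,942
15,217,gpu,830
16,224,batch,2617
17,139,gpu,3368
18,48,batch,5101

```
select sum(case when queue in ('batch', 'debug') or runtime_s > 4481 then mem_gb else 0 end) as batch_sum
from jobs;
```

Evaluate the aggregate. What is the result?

633

job_id=8: ✓ → 86
job_id=9: ✗
job_id=10: ✓ → 21
job_id=11: ✗
job_id=12: ✓ → 169
job_id=13: ✓ → 85
job_id=14: ✗
job_id=15: ✗
job_id=16: ✓ → 224
job_id=17: ✗
job_id=18: ✓ → 48
batch_sum = 86 + 21 + 169 + 85 + 224 + 48 = 633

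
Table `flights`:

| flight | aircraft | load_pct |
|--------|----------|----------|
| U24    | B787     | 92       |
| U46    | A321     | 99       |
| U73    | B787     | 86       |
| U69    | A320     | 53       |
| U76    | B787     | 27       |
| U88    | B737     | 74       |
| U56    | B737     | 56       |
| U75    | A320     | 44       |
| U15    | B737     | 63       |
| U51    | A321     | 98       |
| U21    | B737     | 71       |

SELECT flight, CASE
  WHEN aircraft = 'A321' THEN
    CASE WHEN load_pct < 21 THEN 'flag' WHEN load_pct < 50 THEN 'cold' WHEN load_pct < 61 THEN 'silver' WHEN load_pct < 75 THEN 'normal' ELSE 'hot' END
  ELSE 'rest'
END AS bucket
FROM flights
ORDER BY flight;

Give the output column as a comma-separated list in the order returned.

flight=U15: aircraft='B737' → outer ELSE → rest
flight=U21: aircraft='B737' → outer ELSE → rest
flight=U24: aircraft='B787' → outer ELSE → rest
flight=U46: aircraft='A321' → inner[ELSE] → hot
flight=U51: aircraft='A321' → inner[ELSE] → hot
flight=U56: aircraft='B737' → outer ELSE → rest
flight=U69: aircraft='A320' → outer ELSE → rest
flight=U73: aircraft='B787' → outer ELSE → rest
flight=U75: aircraft='A320' → outer ELSE → rest
flight=U76: aircraft='B787' → outer ELSE → rest
flight=U88: aircraft='B737' → outer ELSE → rest

rest, rest, rest, hot, hot, rest, rest, rest, rest, rest, rest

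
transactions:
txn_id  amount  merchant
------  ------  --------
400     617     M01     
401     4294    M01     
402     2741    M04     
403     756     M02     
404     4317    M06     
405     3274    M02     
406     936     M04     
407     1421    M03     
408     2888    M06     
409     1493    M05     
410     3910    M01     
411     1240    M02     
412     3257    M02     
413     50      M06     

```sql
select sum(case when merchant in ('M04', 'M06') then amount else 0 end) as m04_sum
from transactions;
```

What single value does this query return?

10932

txn_id=400: ✗
txn_id=401: ✗
txn_id=402: ✓ → 2741
txn_id=403: ✗
txn_id=404: ✓ → 4317
txn_id=405: ✗
txn_id=406: ✓ → 936
txn_id=407: ✗
txn_id=408: ✓ → 2888
txn_id=409: ✗
txn_id=410: ✗
txn_id=411: ✗
txn_id=412: ✗
txn_id=413: ✓ → 50
m04_sum = 2741 + 4317 + 936 + 2888 + 50 = 10932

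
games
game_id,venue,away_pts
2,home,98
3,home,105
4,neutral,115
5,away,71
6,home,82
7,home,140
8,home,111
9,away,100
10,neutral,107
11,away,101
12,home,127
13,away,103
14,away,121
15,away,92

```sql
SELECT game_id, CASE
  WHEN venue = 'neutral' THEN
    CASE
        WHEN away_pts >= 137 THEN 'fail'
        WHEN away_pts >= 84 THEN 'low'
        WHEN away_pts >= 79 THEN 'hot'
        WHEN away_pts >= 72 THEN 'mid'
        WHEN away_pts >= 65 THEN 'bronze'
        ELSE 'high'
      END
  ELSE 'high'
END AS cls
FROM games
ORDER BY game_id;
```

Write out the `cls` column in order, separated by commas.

high, high, low, high, high, high, high, high, low, high, high, high, high, high

game_id=2: venue='home' → outer ELSE → high
game_id=3: venue='home' → outer ELSE → high
game_id=4: venue='neutral' → inner[away_pts >= 84] → low
game_id=5: venue='away' → outer ELSE → high
game_id=6: venue='home' → outer ELSE → high
game_id=7: venue='home' → outer ELSE → high
game_id=8: venue='home' → outer ELSE → high
game_id=9: venue='away' → outer ELSE → high
game_id=10: venue='neutral' → inner[away_pts >= 84] → low
game_id=11: venue='away' → outer ELSE → high
game_id=12: venue='home' → outer ELSE → high
game_id=13: venue='away' → outer ELSE → high
game_id=14: venue='away' → outer ELSE → high
game_id=15: venue='away' → outer ELSE → high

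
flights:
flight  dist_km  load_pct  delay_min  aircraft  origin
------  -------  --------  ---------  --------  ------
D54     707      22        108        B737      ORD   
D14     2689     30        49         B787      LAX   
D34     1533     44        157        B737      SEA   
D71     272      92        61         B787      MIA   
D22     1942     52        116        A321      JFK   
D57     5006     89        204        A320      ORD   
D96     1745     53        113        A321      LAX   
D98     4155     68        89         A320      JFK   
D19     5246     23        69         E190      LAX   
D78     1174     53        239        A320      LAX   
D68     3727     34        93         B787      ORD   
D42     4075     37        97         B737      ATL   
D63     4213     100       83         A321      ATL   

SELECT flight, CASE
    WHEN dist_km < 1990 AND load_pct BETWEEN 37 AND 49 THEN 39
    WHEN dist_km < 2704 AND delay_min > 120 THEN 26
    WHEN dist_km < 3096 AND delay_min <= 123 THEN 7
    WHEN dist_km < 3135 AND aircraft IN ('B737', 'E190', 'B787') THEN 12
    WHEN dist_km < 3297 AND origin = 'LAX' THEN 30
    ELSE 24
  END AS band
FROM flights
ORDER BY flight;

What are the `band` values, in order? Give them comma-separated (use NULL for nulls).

7, 24, 7, 39, 24, 7, 24, 24, 24, 7, 26, 7, 24

flight=D14: dist_km < 3096 AND delay_min <= 123 → 7
flight=D19: ELSE → 24
flight=D22: dist_km < 3096 AND delay_min <= 123 → 7
flight=D34: dist_km < 1990 AND load_pct BETWEEN 37 AND 49 → 39
flight=D42: ELSE → 24
flight=D54: dist_km < 3096 AND delay_min <= 123 → 7
flight=D57: ELSE → 24
flight=D63: ELSE → 24
flight=D68: ELSE → 24
flight=D71: dist_km < 3096 AND delay_min <= 123 → 7
flight=D78: dist_km < 2704 AND delay_min > 120 → 26
flight=D96: dist_km < 3096 AND delay_min <= 123 → 7
flight=D98: ELSE → 24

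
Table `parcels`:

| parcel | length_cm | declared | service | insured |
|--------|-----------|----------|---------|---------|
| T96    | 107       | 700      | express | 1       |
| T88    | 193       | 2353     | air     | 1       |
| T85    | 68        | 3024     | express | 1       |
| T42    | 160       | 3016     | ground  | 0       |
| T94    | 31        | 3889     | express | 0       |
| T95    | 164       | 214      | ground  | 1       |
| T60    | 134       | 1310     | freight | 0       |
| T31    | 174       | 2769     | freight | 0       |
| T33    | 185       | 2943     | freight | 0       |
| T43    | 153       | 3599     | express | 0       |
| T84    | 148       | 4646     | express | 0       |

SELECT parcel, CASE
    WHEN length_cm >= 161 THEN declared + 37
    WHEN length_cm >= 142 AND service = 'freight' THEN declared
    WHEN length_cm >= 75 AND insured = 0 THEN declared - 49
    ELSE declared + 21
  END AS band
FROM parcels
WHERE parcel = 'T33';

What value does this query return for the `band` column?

parcel = T33: length_cm=185, declared=2943, service=freight, insured=0.
length_cm >= 161 → true → 2980

2980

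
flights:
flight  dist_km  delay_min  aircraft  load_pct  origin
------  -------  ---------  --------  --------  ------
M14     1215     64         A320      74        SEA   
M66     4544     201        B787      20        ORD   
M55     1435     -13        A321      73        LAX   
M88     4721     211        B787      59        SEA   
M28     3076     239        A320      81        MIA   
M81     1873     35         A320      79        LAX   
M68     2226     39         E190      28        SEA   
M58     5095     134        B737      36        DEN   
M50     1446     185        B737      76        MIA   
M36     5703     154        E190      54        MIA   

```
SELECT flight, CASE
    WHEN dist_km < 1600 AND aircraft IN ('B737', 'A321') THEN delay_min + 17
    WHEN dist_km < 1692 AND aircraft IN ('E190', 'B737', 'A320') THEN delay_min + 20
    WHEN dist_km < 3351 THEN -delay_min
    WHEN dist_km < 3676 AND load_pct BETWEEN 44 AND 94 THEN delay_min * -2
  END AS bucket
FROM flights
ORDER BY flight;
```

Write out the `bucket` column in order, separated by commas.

84, -239, NULL, 202, 4, NULL, NULL, -39, -35, NULL

flight=M14: dist_km < 1692 AND aircraft IN ('E190', 'B737', 'A320') → 84
flight=M28: dist_km < 3351 → -239
flight=M36: (no match → NULL) → NULL
flight=M50: dist_km < 1600 AND aircraft IN ('B737', 'A321') → 202
flight=M55: dist_km < 1600 AND aircraft IN ('B737', 'A321') → 4
flight=M58: (no match → NULL) → NULL
flight=M66: (no match → NULL) → NULL
flight=M68: dist_km < 3351 → -39
flight=M81: dist_km < 3351 → -35
flight=M88: (no match → NULL) → NULL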